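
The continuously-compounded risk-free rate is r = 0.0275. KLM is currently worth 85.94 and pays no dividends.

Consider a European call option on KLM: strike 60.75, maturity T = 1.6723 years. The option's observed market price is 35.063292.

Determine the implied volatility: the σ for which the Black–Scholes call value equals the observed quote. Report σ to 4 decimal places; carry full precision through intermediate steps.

sigma = 0.4912

At σ = 0.4912 the Black–Scholes value reproduces the quote:
σ√T = 0.4912·√1.6723 = 0.635207
d₁ = (ln(S/K) + (r+σ²/2)T) / (σ√T) = (ln(85.94/60.75) + (0.0275+0.4912²/2)·1.6723) / 0.635207 = (0.346882 + 0.247732) / 0.635207 = 0.936096
d₂ = d₁ − σ√T = 0.936096 − 0.635207 = 0.300888
e^{−rT} = 0.955053
N(d₁) = 0.825388,  N(d₂) = 0.618250
V = S·N(d₁) − K·e^{−rT}·N(d₂) = 70.933845 − 35.870553 = 35.063292 (matching the quote); vega is positive throughout, so no other σ reproduces this price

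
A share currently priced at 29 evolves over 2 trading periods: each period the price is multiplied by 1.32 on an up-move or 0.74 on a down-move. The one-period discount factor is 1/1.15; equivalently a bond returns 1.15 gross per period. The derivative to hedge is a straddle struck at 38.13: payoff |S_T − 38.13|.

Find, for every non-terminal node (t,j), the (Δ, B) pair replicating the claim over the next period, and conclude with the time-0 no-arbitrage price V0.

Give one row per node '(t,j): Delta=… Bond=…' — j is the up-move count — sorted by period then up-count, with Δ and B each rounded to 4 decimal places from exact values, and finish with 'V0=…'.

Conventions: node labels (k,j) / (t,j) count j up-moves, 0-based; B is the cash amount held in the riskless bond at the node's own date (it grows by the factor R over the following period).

(0,0): Delta=-0.0937 Bond=11.9195
(1,0): Delta=-1.0000 Bond=33.1565
(1,1): Delta=0.1170 Bond=5.6432
V0=9.2021

Arbitrage-free pricing uses the up-move probability p* = (R−d)/(u−d) = 0.7069, discounting each step at R = 1.15.
At maturity the claim pays: V(2,0)=22.2496, V(2,1)=9.8028, V(2,2)=12.3996
Node (1,0) S=21.4600: V=(p*·9.8028+(1−p*)·22.2496)/1.15=11.6965; Δ=(9.8028−22.2496)/(28.3272−15.8804)=-1.0000; B=V−Δ·S=33.1565
Node (1,1) S=38.2800: V=(p*·12.3996+(1−p*)·9.8028)/1.15=10.1204; Δ=(12.3996−9.8028)/(50.5296−28.3272)=0.1170; B=V−Δ·S=5.6432
Node (0,0) S=29.0000: V=(p*·10.1204+(1−p*)·11.6965)/1.15=9.2021; Δ=(10.1204−11.6965)/(38.2800−21.4600)=-0.0937; B=V−Δ·S=11.9195
As a check, the time-0 holding Δ(0,0)·S0 + B(0,0) comes to 9.2021 — exactly V0.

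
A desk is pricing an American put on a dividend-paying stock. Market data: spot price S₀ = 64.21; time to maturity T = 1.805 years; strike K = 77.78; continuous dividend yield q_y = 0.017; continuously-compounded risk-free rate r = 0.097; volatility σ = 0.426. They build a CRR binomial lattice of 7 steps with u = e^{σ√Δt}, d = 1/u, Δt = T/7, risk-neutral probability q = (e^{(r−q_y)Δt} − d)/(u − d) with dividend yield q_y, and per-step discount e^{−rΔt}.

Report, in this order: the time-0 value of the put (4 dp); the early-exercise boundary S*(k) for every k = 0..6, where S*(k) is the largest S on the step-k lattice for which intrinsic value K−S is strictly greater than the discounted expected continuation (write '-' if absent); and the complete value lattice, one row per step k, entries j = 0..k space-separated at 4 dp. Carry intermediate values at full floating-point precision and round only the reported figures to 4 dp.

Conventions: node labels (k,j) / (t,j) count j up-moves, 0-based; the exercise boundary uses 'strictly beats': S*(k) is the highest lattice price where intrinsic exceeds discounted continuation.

price = 18.3743
boundary = - - 41.6590 51.7196 41.6590 51.7196 64.2100
tree:
18.3743
26.2368 11.2607
36.1210 17.4551 5.4914
44.2247 26.0604 9.5335 1.6316
50.7520 36.1210 16.0890 3.3058 0.0000
56.0096 44.2247 26.0604 6.6977 0.0000 0.0000
60.2444 50.7520 36.1210 13.5700 0.0000 0.0000 0.0000
63.6555 56.0096 44.2247 26.0604 0.0000 0.0000 0.0000 0.0000

Δt=0.25786, u=1.24150, d=0.80548, q=0.49393, disc=e^(-rΔt)=0.97530
k=7 terminal: V=max(K-S,0) → 63.6555 56.0096 44.2247 26.0604 0.0000 0.0000 0.0000 0.0000
k=6: j=0 S=17.5356 intr=60.2444 cont=58.3998 V=60.2444[EX]; j=1 S=27.0280 intr=50.7520 cont=48.9489 V=50.7520[EX]; j=2 S=41.6590 intr=36.1210 cont=34.3819 V=36.1210[EX]; j=3 S=64.2100 intr=13.5700 cont=12.8625 V=13.5700[EX]; j=4 S=98.9685 intr=0.0000 cont=0.0000 V=0.0000[hold]; j=5 S=152.5426 intr=0.0000 cont=0.0000 V=0.0000[hold]; j=6 S=235.1178 intr=0.0000 cont=0.0000 V=0.0000[hold]  S*(6)=64.2100
k=5: j=0 S=21.7704 intr=56.0096 cont=54.1835 V=56.0096[EX]; j=1 S=33.5553 intr=44.2247 cont=42.4501 V=44.2247[EX]; j=2 S=51.7196 intr=26.0604 cont=24.3653 V=26.0604[EX]; j=3 S=79.7168 intr=0.0000 cont=6.6977 V=6.6977[hold]; j=4 S=122.8695 intr=0.0000 cont=0.0000 V=0.0000[hold]; j=5 S=189.3818 intr=0.0000 cont=0.0000 V=0.0000[hold]  S*(5)=51.7196
k=4: j=0 S=27.0280 intr=50.7520 cont=48.9489 V=50.7520[EX]; j=1 S=41.6590 intr=36.1210 cont=34.3819 V=36.1210[EX]; j=2 S=64.2100 intr=13.5700 cont=16.0890 V=16.0890[hold]; j=3 S=98.9685 intr=0.0000 cont=3.3058 V=3.3058[hold]; j=4 S=152.5426 intr=0.0000 cont=0.0000 V=0.0000[hold]  S*(4)=41.6590
k=3: j=0 S=33.5553 intr=44.2247 cont=42.4501 V=44.2247[EX]; j=1 S=51.7196 intr=26.0604 cont=25.5788 V=26.0604[EX]; j=2 S=79.7168 intr=0.0000 cont=9.5335 V=9.5335[hold]; j=3 S=122.8695 intr=0.0000 cont=1.6316 V=1.6316[hold]  S*(3)=51.7196
k=2: j=0 S=41.6590 intr=36.1210 cont=34.3819 V=36.1210[EX]; j=1 S=64.2100 intr=13.5700 cont=17.4551 V=17.4551[hold]; j=2 S=98.9685 intr=0.0000 cont=5.4914 V=5.4914[hold]  S*(2)=41.6590
k=1: j=0 S=51.7196 intr=26.0604 cont=26.2368 V=26.2368[hold]; j=1 S=79.7168 intr=0.0000 cont=11.2607 V=11.2607[hold]  S*(1)=-
k=0: j=0 S=64.2100 intr=13.5700 cont=18.3743 V=18.3743[hold]  S*(0)=-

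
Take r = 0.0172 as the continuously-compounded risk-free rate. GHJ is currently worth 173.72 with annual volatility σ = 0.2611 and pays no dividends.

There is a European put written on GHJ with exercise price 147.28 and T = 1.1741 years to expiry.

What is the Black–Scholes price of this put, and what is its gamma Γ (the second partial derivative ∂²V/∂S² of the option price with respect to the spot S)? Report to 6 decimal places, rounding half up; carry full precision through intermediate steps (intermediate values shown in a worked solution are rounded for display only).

σ√T = 0.2611·√1.1741 = 0.282917
d₁ = (ln(S/K) + (r+σ²/2)T) / (σ√T) = (ln(173.72/147.28) + (0.0172+0.2611²/2)·1.1741) / 0.282917 = (0.165109 + 0.060216) / 0.282917 = 0.796434
d₂ = d₁ − σ√T = 0.796434 − 0.282917 = 0.513517
e^{−rT} = 0.980008
N(−d₁) = 0.212890,  N(−d₂) = 0.303795
Put price V = K·e^{−rT}·N(−d₂) − S·N(−d₁) = 43.848427 − 36.983242 = 6.865185
φ(d₁) = (1/√(2π))·e^{−d₁²/2} = 0.290517
Γ = φ(d₁) / (S·σ·√T) = 0.005911

price = 6.865185
Γ = 0.005911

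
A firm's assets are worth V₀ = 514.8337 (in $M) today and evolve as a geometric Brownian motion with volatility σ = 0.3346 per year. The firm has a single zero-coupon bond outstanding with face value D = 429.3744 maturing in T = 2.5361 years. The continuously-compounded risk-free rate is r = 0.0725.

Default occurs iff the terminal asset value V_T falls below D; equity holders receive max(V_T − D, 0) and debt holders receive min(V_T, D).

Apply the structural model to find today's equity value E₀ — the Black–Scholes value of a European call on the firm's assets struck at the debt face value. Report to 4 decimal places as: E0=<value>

E0=190.3650

Work the structural quantities from V₀ = 514.8337 against face 429.3744:
d₁ = [ln(V₀/D) + (r + σ²/2)T] / (σ√T)
   = [ln(514.8337/429.3744) + (0.0725 + 0.5·0.3346²)·2.5361] / (0.3346·√2.5361)
   = [0.181515 + 0.325835] / 0.532855 = 0.952134
d₂ = d₁ − σ√T = 0.952134 − 0.532855 = 0.419278
N(d₁) = 0.829485,  N(d₂) = 0.662494,  e^(−rT) = 0.832046
E₀ = V₀·N(d₁) − D·e^(−rT)·N(d₂)
   = 514.8337·0.829485 − 429.3744·0.832046·0.662494 = 190.364956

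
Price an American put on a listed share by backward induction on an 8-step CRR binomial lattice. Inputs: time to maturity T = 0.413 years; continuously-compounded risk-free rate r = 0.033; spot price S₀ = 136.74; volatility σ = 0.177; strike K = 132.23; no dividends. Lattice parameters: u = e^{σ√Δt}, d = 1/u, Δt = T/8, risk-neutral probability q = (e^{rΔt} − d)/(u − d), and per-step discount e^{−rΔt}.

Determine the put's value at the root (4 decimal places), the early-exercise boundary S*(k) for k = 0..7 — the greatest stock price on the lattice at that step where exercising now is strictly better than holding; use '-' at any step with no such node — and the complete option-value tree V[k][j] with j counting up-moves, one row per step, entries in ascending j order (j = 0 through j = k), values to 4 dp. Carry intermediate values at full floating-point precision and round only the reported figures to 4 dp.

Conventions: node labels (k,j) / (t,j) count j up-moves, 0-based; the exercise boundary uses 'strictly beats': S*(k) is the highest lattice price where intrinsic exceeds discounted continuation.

params: Δt=0.05162 u=1.04104 d=0.96058 q=0.51114 e^(-rΔt)=0.99830
t_8 payoffs: 33.1081 24.8061 15.8087 6.0577 0.0000 0.0000 0.0000 0.0000 0.0000
t_7: node(7,0) S=103.1894 payoff=29.0406 vs cont=28.8155 → 29.0406 [stop]  node(7,1) S=111.8322 payoff=20.3978 vs cont=20.1728 → 20.3978 [stop]  node(7,2) S=121.1988 payoff=11.0312 vs cont=10.8061 → 11.0312 [stop]  node(7,3) S=131.3499 payoff=0.8801 vs cont=2.9563 → 2.9563 [wait]  node(7,4) S=142.3513 payoff=0.0000 vs cont=0.0000 → 0.0000 [wait]  node(7,5) S=154.2740 payoff=0.0000 vs cont=0.0000 → 0.0000 [wait]  node(7,6) S=167.1954 payoff=0.0000 vs cont=0.0000 → 0.0000 [wait]  node(7,7) S=181.1991 payoff=0.0000 vs cont=0.0000 → 0.0000 [wait]  ⇒ S*(7)=121.1988
t_6: node(6,0) S=107.4239 payoff=24.8061 vs cont=24.5810 → 24.8061 [stop]  node(6,1) S=116.4213 payoff=15.8087 vs cont=15.5836 → 15.8087 [stop]  node(6,2) S=126.1723 payoff=6.0577 vs cont=6.8921 → 6.8921 [wait]  node(6,3) S=136.7400 payoff=0.0000 vs cont=1.4428 → 1.4428 [wait]  node(6,4) S=148.1928 payoff=0.0000 vs cont=0.0000 → 0.0000 [wait]  node(6,5) S=160.6048 payoff=0.0000 vs cont=0.0000 → 0.0000 [wait]  node(6,6) S=174.0565 payoff=0.0000 vs cont=0.0000 → 0.0000 [wait]  ⇒ S*(6)=116.4213
t_5: node(5,0) S=111.8322 payoff=20.3978 vs cont=20.1728 → 20.3978 [stop]  node(5,1) S=121.1988 payoff=11.0312 vs cont=11.2319 → 11.2319 [wait]  node(5,2) S=131.3499 payoff=0.8801 vs cont=4.0997 → 4.0997 [wait]  node(5,3) S=142.3513 payoff=0.0000 vs cont=0.7041 → 0.7041 [wait]  node(5,4) S=154.2740 payoff=0.0000 vs cont=0.0000 → 0.0000 [wait]  node(5,5) S=167.1954 payoff=0.0000 vs cont=0.0000 → 0.0000 [wait]  ⇒ S*(5)=111.8322
t_4: node(4,0) S=116.4213 payoff=15.8087 vs cont=15.6860 → 15.8087 [stop]  node(4,1) S=126.1723 payoff=6.0577 vs cont=7.5734 → 7.5734 [wait]  node(4,2) S=136.7400 payoff=0.0000 vs cont=2.3601 → 2.3601 [wait]  node(4,3) S=148.1928 payoff=0.0000 vs cont=0.3436 → 0.3436 [wait]  node(4,4) S=160.6048 payoff=0.0000 vs cont=0.0000 → 0.0000 [wait]  ⇒ S*(4)=116.4213
t_3: node(3,0) S=121.1988 payoff=11.0312 vs cont=11.5796 → 11.5796 [wait]  node(3,1) S=131.3499 payoff=0.8801 vs cont=4.9003 → 4.9003 [wait]  node(3,2) S=142.3513 payoff=0.0000 vs cont=1.3271 → 1.3271 [wait]  node(3,3) S=154.2740 payoff=0.0000 vs cont=0.1677 → 0.1677 [wait]  ⇒ S*(3)=-
t_2: node(2,0) S=126.1723 payoff=6.0577 vs cont=8.1516 → 8.1516 [wait]  node(2,1) S=136.7400 payoff=0.0000 vs cont=3.0687 → 3.0687 [wait]  node(2,2) S=148.1928 payoff=0.0000 vs cont=0.7332 → 0.7332 [wait]  ⇒ S*(2)=-
t_1: node(1,0) S=131.3499 payoff=0.8801 vs cont=5.5441 → 5.5441 [wait]  node(1,1) S=142.3513 payoff=0.0000 vs cont=1.8717 → 1.8717 [wait]  ⇒ S*(1)=-
t_0: node(0,0) S=136.7400 payoff=0.0000 vs cont=3.6608 → 3.6608 [wait]  ⇒ S*(0)=-

price = 3.6608
boundary = - - - - 116.4213 111.8322 116.4213 121.1988
tree:
3.6608
5.5441 1.8717
8.1516 3.0687 0.7332
11.5796 4.9003 1.3271 0.1677
15.8087 7.5734 2.3601 0.3436 0.0000
20.3978 11.2319 4.0997 0.7041 0.0000 0.0000
24.8061 15.8087 6.8921 1.4428 0.0000 0.0000 0.0000
29.0406 20.3978 11.0312 2.9563 0.0000 0.0000 0.0000 0.0000
33.1081 24.8061 15.8087 6.0577 0.0000 0.0000 0.0000 0.0000 0.0000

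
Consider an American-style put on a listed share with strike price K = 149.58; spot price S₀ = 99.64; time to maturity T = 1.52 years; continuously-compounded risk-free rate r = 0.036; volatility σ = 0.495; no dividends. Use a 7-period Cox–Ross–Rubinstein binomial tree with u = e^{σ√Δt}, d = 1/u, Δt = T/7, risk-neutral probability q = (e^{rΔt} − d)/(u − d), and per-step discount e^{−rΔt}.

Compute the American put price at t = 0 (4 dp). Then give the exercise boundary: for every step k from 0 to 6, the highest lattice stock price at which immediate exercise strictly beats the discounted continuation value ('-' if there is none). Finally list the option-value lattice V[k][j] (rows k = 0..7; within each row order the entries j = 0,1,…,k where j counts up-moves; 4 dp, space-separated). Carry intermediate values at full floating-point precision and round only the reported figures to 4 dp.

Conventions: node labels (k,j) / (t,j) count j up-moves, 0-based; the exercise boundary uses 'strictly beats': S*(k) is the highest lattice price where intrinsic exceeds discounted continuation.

Δt=0.21714, u=1.25943, d=0.79401, q=0.45945, disc=e^(-rΔt)=0.99221
k=7 terminal: V=max(K-S,0) → 129.7554 118.1347 99.7023 70.4651 24.0899 0.0000 0.0000 0.0000
k=6: j=0 S=24.9678 intr=124.6122 cont=123.4475 V=124.6122[EX]; j=1 S=39.6033 intr=109.9767 cont=108.8120 V=109.9767[EX]; j=2 S=62.8177 intr=86.7623 cont=85.5975 V=86.7623[EX]; j=3 S=99.6400 intr=49.9400 cont=48.7753 V=49.9400[EX]; j=4 S=158.0466 intr=0.0000 cont=12.9204 V=12.9204[hold]; j=5 S=250.6897 intr=0.0000 cont=0.0000 V=0.0000[hold]; j=6 S=397.6379 intr=0.0000 cont=0.0000 V=0.0000[hold]  S*(6)=99.6400
k=5: j=0 S=31.4453 intr=118.1347 cont=116.9700 V=118.1347[EX]; j=1 S=49.8777 intr=99.7023 cont=98.5375 V=99.7023[EX]; j=2 S=79.1149 intr=70.4651 cont=69.3004 V=70.4651[EX]; j=3 S=125.4901 intr=24.0899 cont=32.6749 V=32.6749[hold]; j=4 S=199.0493 intr=0.0000 cont=6.9297 V=6.9297[hold]; j=5 S=315.7273 intr=0.0000 cont=0.0000 V=0.0000[hold]  S*(5)=79.1149
k=4: j=0 S=39.6033 intr=109.9767 cont=108.8120 V=109.9767[EX]; j=1 S=62.8177 intr=86.7623 cont=85.5975 V=86.7623[EX]; j=2 S=99.6400 intr=49.9400 cont=52.6889 V=52.6889[hold]; j=3 S=158.0466 intr=0.0000 cont=20.6840 V=20.6840[hold]; j=4 S=250.6897 intr=0.0000 cont=3.7167 V=3.7167[hold]  S*(4)=62.8177
k=3: j=0 S=49.8777 intr=99.7023 cont=98.5375 V=99.7023[EX]; j=1 S=79.1149 intr=70.4651 cont=70.5536 V=70.5536[hold]; j=2 S=125.4901 intr=24.0899 cont=37.6885 V=37.6885[hold]; j=3 S=199.0493 intr=0.0000 cont=12.7880 V=12.7880[hold]  S*(3)=49.8777
k=2: j=0 S=62.8177 intr=86.7623 cont=85.6378 V=86.7623[EX]; j=1 S=99.6400 intr=49.9400 cont=55.0219 V=55.0219[hold]; j=2 S=158.0466 intr=0.0000 cont=26.0436 V=26.0436[hold]  S*(2)=62.8177
k=1: j=0 S=79.1149 intr=70.4651 cont=71.6171 V=71.6171[hold]; j=1 S=125.4901 intr=24.0899 cont=41.3831 V=41.3831[hold]  S*(1)=-
k=0: j=0 S=99.6400 intr=49.9400 cont=57.2766 V=57.2766[hold]  S*(0)=-

price = 57.2766
boundary = - - 62.8177 49.8777 62.8177 79.1149 99.6400
tree:
57.2766
71.6171 41.3831
86.7623 55.0219 26.0436
99.7023 70.5536 37.6885 12.7880
109.9767 86.7623 52.6889 20.6840 3.7167
118.1347 99.7023 70.4651 32.6749 6.9297 0.0000
124.6122 109.9767 86.7623 49.9400 12.9204 0.0000 0.0000
129.7554 118.1347 99.7023 70.4651 24.0899 0.0000 0.0000 0.0000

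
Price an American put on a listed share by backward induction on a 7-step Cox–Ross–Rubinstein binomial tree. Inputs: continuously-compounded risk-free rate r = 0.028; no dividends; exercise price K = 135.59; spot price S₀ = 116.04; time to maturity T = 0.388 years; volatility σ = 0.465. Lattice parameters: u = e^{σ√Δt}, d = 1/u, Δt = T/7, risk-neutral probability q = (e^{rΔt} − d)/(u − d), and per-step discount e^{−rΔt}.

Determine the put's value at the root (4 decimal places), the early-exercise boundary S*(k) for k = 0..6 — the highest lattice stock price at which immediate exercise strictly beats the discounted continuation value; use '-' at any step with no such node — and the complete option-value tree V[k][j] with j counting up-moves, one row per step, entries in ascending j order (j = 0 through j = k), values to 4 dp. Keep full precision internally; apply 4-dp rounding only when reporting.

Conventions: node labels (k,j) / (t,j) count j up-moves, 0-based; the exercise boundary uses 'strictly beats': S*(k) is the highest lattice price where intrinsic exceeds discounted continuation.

price = 25.6107
boundary = - - - 83.5551 93.2219 104.0071 116.0400
tree:
25.6107
33.6126 17.0157
42.6193 23.9540 9.5464
52.0349 32.5463 14.7133 3.9739
60.6993 42.3681 22.0003 6.8585 0.8585
68.4652 52.0349 31.5829 11.6793 1.6527 0.0000
75.4258 60.6993 42.3681 19.5500 3.1816 0.0000 0.0000
81.6646 68.4652 52.0349 31.5829 6.1249 0.0000 0.0000 0.0000

Δt=0.05543  u=1.11569  d=0.89630  q=0.47974  discount=0.99845
step 7 (expiry): payoffs max(K−S,0) = 81.6646 68.4652 52.0349 31.5829 6.1249 0.0000 0.0000 0.0000
step 6: (k=6,j=0): S=60.1642, K−S=75.4258, hold=75.2155 ⇒ V=75.4258 exercise | (k=6,j=1): S=74.8907, K−S=60.6993, hold=60.4890 ⇒ V=60.6993 exercise | (k=6,j=2): S=93.2219, K−S=42.3681, hold=42.1578 ⇒ V=42.3681 exercise | (k=6,j=3): S=116.0400, K−S=19.5500, hold=19.3397 ⇒ V=19.5500 exercise | (k=6,j=4): S=144.4434, K−S=0.0000, hold=3.1816 ⇒ V=3.1816 continue | (k=6,j=5): S=179.7991, K−S=0.0000, hold=0.0000 ⇒ V=0.0000 continue | (k=6,j=6): S=223.8088, K−S=0.0000, hold=0.0000 ⇒ V=0.0000 continue  boundary S*=116.0400
step 5: (k=5,j=0): S=67.1248, K−S=68.4652, hold=68.2549 ⇒ V=68.4652 exercise | (k=5,j=1): S=83.5551, K−S=52.0349, hold=51.8246 ⇒ V=52.0349 exercise | (k=5,j=2): S=104.0071, K−S=31.5829, hold=31.3727 ⇒ V=31.5829 exercise | (k=5,j=3): S=129.4651, K−S=6.1249, hold=11.6793 ⇒ V=11.6793 continue | (k=5,j=4): S=161.1545, K−S=0.0000, hold=1.6527 ⇒ V=1.6527 continue | (k=5,j=5): S=200.6006, K−S=0.0000, hold=0.0000 ⇒ V=0.0000 continue  boundary S*=104.0071
step 4: (k=4,j=0): S=74.8907, K−S=60.6993, hold=60.4890 ⇒ V=60.6993 exercise | (k=4,j=1): S=93.2219, K−S=42.3681, hold=42.1578 ⇒ V=42.3681 exercise | (k=4,j=2): S=116.0400, K−S=19.5500, hold=22.0003 ⇒ V=22.0003 continue | (k=4,j=3): S=144.4434, K−S=0.0000, hold=6.8585 ⇒ V=6.8585 continue | (k=4,j=4): S=179.7991, K−S=0.0000, hold=0.8585 ⇒ V=0.8585 continue  boundary S*=93.2219
step 3: (k=3,j=0): S=83.5551, K−S=52.0349, hold=51.8246 ⇒ V=52.0349 exercise | (k=3,j=1): S=104.0071, K−S=31.5829, hold=32.5463 ⇒ V=32.5463 continue | (k=3,j=2): S=129.4651, K−S=6.1249, hold=14.7133 ⇒ V=14.7133 continue | (k=3,j=3): S=161.1545, K−S=0.0000, hold=3.9739 ⇒ V=3.9739 continue  boundary S*=83.5551
step 2: (k=2,j=0): S=93.2219, K−S=42.3681, hold=42.6193 ⇒ V=42.6193 continue | (k=2,j=1): S=116.0400, K−S=19.5500, hold=23.9540 ⇒ V=23.9540 continue | (k=2,j=2): S=144.4434, K−S=0.0000, hold=9.5464 ⇒ V=9.5464 continue  boundary S*=-
step 1: (k=1,j=0): S=104.0071, K−S=31.5829, hold=33.6126 ⇒ V=33.6126 continue | (k=1,j=1): S=129.4651, K−S=6.1249, hold=17.0157 ⇒ V=17.0157 continue  boundary S*=-
step 0: (k=0,j=0): S=116.0400, K−S=19.5500, hold=25.6107 ⇒ V=25.6107 continue  boundary S*=-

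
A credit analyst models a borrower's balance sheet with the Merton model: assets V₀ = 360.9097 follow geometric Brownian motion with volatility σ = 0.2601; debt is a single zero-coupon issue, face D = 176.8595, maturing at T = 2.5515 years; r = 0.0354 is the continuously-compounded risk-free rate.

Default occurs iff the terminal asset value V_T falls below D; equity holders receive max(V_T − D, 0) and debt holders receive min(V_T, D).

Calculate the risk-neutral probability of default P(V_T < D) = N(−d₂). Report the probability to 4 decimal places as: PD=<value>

PD=0.0421

With assets at 360.9097 and a single debt payment of 176.8595 at 2.5515 years:
d₁ = [ln(V₀/D) + (r + σ²/2)T] / (σ√T)
   = [ln(360.9097/176.8595) + (0.0354 + 0.5·0.2601²)·2.5515] / (0.2601·√2.5515)
   = [0.713272 + 0.176630] / 0.415469 = 2.141925
d₂ = d₁ − σ√T = 2.141925 − 0.415469 = 1.726456
risk-neutral PD = N(−d₂) = N(-1.726456) = 0.042133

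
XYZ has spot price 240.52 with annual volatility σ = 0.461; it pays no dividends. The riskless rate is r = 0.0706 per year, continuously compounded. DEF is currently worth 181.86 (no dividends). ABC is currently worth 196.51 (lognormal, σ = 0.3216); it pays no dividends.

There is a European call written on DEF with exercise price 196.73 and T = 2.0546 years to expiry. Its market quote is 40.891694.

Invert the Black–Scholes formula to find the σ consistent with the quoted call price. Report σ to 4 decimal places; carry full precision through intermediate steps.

At σ = 0.3488 the Black–Scholes value reproduces the quote:
σ√T = 0.3488·√2.0546 = 0.499966
d₁ = (ln(S/K) + (r+σ²/2)T) / (σ√T) = (ln(181.86/196.73) + (0.0706+0.3488²/2)·2.0546) / 0.499966 = (-0.078595 + 0.270038) / 0.499966 = 0.382911
d₂ = d₁ − σ√T = 0.382911 − 0.499966 = -0.117054
e^{−rT} = 0.864975
N(d₁) = 0.649107,  N(d₂) = 0.453409
V = S·N(d₁) − K·e^{−rT}·N(d₂) = 118.046643 − 77.154949 = 40.891694 (the observed quote) — the price is monotone increasing in volatility, hence this σ is the only solution

sigma = 0.3488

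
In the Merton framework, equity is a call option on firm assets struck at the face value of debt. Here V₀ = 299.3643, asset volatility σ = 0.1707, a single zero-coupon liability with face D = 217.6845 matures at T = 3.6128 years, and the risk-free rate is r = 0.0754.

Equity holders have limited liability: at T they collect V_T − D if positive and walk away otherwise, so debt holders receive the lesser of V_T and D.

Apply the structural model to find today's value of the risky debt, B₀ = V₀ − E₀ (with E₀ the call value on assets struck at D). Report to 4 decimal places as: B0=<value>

B0=164.8094

Equity is a call on the firm's assets struck at D = 217.6845:
d₁ = [ln(V₀/D) + (r + σ²/2)T] / (σ√T)
   = [ln(299.3643/217.6845) + (0.0754 + 0.5·0.1707²)·3.6128] / (0.1707·√3.6128)
   = [0.318614 + 0.325041] / 0.324456 = 1.983800
d₂ = d₁ − σ√T = 1.983800 − 0.324456 = 1.659344
N(d₁) = 0.976361,  N(d₂) = 0.951477,  e^(−rT) = 0.761546
E₀ = V₀·N(d₁) − D·e^(−rT)·N(d₂)
   = 299.3643·0.976361 − 217.6845·0.761546·0.951477 = 134.554935
B₀ = V₀ − E₀ = 299.3643 − 134.554935 = 164.809365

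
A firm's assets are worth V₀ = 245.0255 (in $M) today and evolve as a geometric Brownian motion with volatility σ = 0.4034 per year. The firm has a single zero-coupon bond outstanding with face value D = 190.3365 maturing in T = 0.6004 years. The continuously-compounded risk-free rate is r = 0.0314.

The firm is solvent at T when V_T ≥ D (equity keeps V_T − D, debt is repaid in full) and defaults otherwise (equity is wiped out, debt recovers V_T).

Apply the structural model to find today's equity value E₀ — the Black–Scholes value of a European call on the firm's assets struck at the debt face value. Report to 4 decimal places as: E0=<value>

With assets at 245.0255 and a single debt payment of 190.3365 at 0.6004 years:
d₁ = [ln(V₀/D) + (r + σ²/2)T] / (σ√T)
   = [ln(245.0255/190.3365) + (0.0314 + 0.5·0.4034²)·0.6004] / (0.4034·√0.6004)
   = [0.252569 + 0.067705] / 0.312576 = 1.024624
d₂ = d₁ − σ√T = 1.024624 − 0.312576 = 0.712048
N(d₁) = 0.847230,  N(d₂) = 0.761782,  e^(−rT) = 0.981324
E₀ = V₀·N(d₁) − D·e^(−rT)·N(d₂)
   = 245.0255·0.847230 − 190.3365·0.981324·0.761782 = 65.305813

E0=65.3058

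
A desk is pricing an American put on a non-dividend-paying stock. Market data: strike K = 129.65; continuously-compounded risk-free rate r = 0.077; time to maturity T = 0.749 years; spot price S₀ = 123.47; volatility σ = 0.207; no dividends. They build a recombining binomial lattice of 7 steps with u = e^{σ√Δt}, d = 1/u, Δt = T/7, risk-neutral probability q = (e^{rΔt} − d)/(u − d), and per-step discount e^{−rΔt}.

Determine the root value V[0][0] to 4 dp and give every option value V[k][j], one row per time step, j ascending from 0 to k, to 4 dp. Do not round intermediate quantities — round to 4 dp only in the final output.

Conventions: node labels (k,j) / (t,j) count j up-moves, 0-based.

params: Δt=0.10700 u=1.07006 d=0.93453 q=0.54412 e^(-rΔt)=0.99179
t_7 payoffs: 52.7875 41.6408 28.8777 14.2636 0.0000 0.0000 0.0000 0.0000
k=6: node(6,0) S=82.2472 payoff=47.4028 vs cont=46.3390 → 47.4028 [stop]  node(6,1) S=94.1748 payoff=35.4752 vs cont=34.4114 → 35.4752 [stop]  node(6,2) S=107.8321 payoff=21.8179 vs cont=20.7541 → 21.8179 [stop]  node(6,3) S=123.4700 payoff=6.1800 vs cont=6.4491 → 6.4491 [wait]  node(6,4) S=141.3757 payoff=0.0000 vs cont=0.0000 → 0.0000 [wait]  node(6,5) S=161.8782 payoff=0.0000 vs cont=0.0000 → 0.0000 [wait]  node(6,6) S=185.3539 payoff=0.0000 vs cont=0.0000 → 0.0000 [wait]
k=5: node(5,0) S=88.0092 payoff=41.6408 vs cont=40.5770 → 41.6408 [stop]  node(5,1) S=100.7723 payoff=28.8777 vs cont=27.8139 → 28.8777 [stop]  node(5,2) S=115.3864 payoff=14.2636 vs cont=13.3450 → 14.2636 [stop]  node(5,3) S=132.1199 payoff=0.0000 vs cont=2.9159 → 2.9159 [wait]  node(5,4) S=151.2800 payoff=0.0000 vs cont=0.0000 → 0.0000 [wait]  node(5,5) S=173.2188 payoff=0.0000 vs cont=0.0000 → 0.0000 [wait]
k=4: node(4,0) S=94.1748 payoff=35.4752 vs cont=34.4114 → 35.4752 [stop]  node(4,1) S=107.8321 payoff=21.8179 vs cont=20.7541 → 21.8179 [stop]  node(4,2) S=123.4700 payoff=6.1800 vs cont=8.0227 → 8.0227 [wait]  node(4,3) S=141.3757 payoff=0.0000 vs cont=1.3184 → 1.3184 [wait]  node(4,4) S=161.8782 payoff=0.0000 vs cont=0.0000 → 0.0000 [wait]
k=3: node(3,0) S=100.7723 payoff=28.8777 vs cont=27.8139 → 28.8777 [stop]  node(3,1) S=115.3864 payoff=14.2636 vs cont=14.1942 → 14.2636 [stop]  node(3,2) S=132.1199 payoff=0.0000 vs cont=4.3388 → 4.3388 [wait]  node(3,3) S=151.2800 payoff=0.0000 vs cont=0.5961 → 0.5961 [wait]
k=2: node(2,0) S=107.8321 payoff=21.8179 vs cont=20.7541 → 21.8179 [stop]  node(2,1) S=123.4700 payoff=6.1800 vs cont=8.7906 → 8.7906 [wait]  node(2,2) S=141.3757 payoff=0.0000 vs cont=2.2834 → 2.2834 [wait]
k=1: node(1,0) S=115.3864 payoff=14.2636 vs cont=14.6086 → 14.6086 [wait]  node(1,1) S=132.1199 payoff=0.0000 vs cont=5.2068 → 5.2068 [wait]
k=0: node(0,0) S=123.4700 payoff=6.1800 vs cont=9.4150 → 9.4150 [wait]

price = 9.4150
tree:
9.4150
14.6086 5.2068
21.8179 8.7906 2.2834
28.8777 14.2636 4.3388 0.5961
35.4752 21.8179 8.0227 1.3184 0.0000
41.6408 28.8777 14.2636 2.9159 0.0000 0.0000
47.4028 35.4752 21.8179 6.4491 0.0000 0.0000 0.0000
52.7875 41.6408 28.8777 14.2636 0.0000 0.0000 0.0000 0.0000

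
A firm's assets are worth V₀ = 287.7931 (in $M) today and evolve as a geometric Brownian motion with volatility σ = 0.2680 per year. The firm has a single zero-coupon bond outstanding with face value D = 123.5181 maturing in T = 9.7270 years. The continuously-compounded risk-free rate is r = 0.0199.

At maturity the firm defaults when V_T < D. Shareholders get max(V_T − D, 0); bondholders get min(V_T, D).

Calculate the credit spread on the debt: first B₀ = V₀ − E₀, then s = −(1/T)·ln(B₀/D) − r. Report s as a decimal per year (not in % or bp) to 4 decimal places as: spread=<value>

spread=0.0072

Apply the equity-as-call identities (strike 123.5181, horizon 9.7270 years):
d₁ = [ln(V₀/D) + (r + σ²/2)T] / (σ√T)
   = [ln(287.7931/123.5181) + (0.0199 + 0.5·0.2680²)·9.7270] / (0.2680·√9.7270)
   = [0.845854 + 0.542883] / 0.835842 = 1.661483
d₂ = d₁ − σ√T = 1.661483 − 0.835842 = 0.825641
N(d₁) = 0.951692,  N(d₂) = 0.795496,  e^(−rT) = 0.824014
E₀ = V₀·N(d₁) − D·e^(−rT)·N(d₂)
   = 287.7931·0.951692 − 123.5181·0.824014·0.795496 = 192.924181
B₀ = V₀ − E₀ = 287.7931 − 192.924181 = 94.868919
spread = −(1/T)·ln(B₀/D) − r = −(1/9.7270)·ln(94.868919/123.5181) − 0.0199 = 0.00722980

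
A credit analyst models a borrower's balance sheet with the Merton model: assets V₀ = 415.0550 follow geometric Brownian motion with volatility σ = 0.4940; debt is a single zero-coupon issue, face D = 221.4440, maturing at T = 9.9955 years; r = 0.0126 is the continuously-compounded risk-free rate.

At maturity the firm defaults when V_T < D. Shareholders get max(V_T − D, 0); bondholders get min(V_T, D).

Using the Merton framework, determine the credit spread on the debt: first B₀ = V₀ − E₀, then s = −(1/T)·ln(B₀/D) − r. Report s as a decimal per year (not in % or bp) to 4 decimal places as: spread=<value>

Work the structural quantities from V₀ = 415.0550 against face 221.4440:
d₁ = [ln(V₀/D) + (r + σ²/2)T] / (σ√T)
   = [ln(415.0550/221.4440) + (0.0126 + 0.5·0.4940²)·9.9955] / (0.4940·√9.9955)
   = [0.628241 + 1.345574] / 1.561814 = 1.263797
d₂ = d₁ − σ√T = 1.263797 − 1.561814 = -0.298017
N(d₁) = 0.896849,  N(d₂) = 0.382845,  e^(−rT) = 0.881665
E₀ = V₀·N(d₁) − D·e^(−rT)·N(d₂)
   = 415.0550·0.896849 − 221.4440·0.881665·0.382845 = 297.495006
B₀ = V₀ − E₀ = 415.0550 − 297.495006 = 117.559994
spread = −(1/T)·ln(B₀/D) − r = −(1/9.9955)·ln(117.559994/221.4440) − 0.0126 = 0.05075060

spread=0.0508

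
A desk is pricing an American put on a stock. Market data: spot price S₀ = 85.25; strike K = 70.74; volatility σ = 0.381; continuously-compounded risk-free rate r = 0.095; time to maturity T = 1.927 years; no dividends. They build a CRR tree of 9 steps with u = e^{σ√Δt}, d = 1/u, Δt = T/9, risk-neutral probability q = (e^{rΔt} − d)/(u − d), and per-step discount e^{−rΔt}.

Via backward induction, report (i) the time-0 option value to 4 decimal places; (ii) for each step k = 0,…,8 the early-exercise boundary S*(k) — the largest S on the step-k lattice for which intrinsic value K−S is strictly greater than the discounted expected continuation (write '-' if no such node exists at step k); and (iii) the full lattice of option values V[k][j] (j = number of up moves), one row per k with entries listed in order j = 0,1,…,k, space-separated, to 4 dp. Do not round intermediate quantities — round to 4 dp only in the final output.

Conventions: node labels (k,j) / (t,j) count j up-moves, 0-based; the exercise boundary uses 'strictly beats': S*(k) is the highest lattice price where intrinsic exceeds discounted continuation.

Δt=0.21411  u=1.19279  d=0.83837  q=0.51402  discount=0.97986
step 9 (expiry): payoffs max(K−S,0) = 53.2974 45.9235 35.4322 20.5057 0.0000 0.0000 0.0000 0.0000 0.0000 0.0000
step 8: (k=8,j=0): S=20.8054, K−S=49.9346, hold=48.5102 ⇒ V=49.9346 exercise | (k=8,j=1): S=29.6010, K−S=41.1390, hold=39.7147 ⇒ V=41.1390 exercise | (k=8,j=2): S=42.1149, K−S=28.6251, hold=27.2008 ⇒ V=28.6251 exercise | (k=8,j=3): S=59.9190, K−S=10.8210, hold=9.7648 ⇒ V=10.8210 exercise | (k=8,j=4): S=85.2500, K−S=0.0000, hold=0.0000 ⇒ V=0.0000 continue | (k=8,j=5): S=121.2897, K−S=0.0000, hold=0.0000 ⇒ V=0.0000 continue | (k=8,j=6): S=172.5653, K−S=0.0000, hold=0.0000 ⇒ V=0.0000 continue | (k=8,j=7): S=245.5178, K−S=0.0000, hold=0.0000 ⇒ V=0.0000 continue | (k=8,j=8): S=349.3111, K−S=0.0000, hold=0.0000 ⇒ V=0.0000 continue  boundary S*=59.9190
step 7: (k=7,j=0): S=24.8165, K−S=45.9235, hold=44.4991 ⇒ V=45.9235 exercise | (k=7,j=1): S=35.3078, K−S=35.4322, hold=34.0078 ⇒ V=35.4322 exercise | (k=7,j=2): S=50.2343, K−S=20.5057, hold=19.0814 ⇒ V=20.5057 exercise | (k=7,j=3): S=71.4710, K−S=0.0000, hold=5.1529 ⇒ V=5.1529 continue | (k=7,j=4): S=101.6855, K−S=0.0000, hold=0.0000 ⇒ V=0.0000 continue | (k=7,j=5): S=144.6734, K−S=0.0000, hold=0.0000 ⇒ V=0.0000 continue | (k=7,j=6): S=205.8345, K−S=0.0000, hold=0.0000 ⇒ V=0.0000 continue | (k=7,j=7): S=292.8516, K−S=0.0000, hold=0.0000 ⇒ V=0.0000 continue  boundary S*=50.2343
step 6: (k=6,j=0): S=29.6010, K−S=41.1390, hold=39.7147 ⇒ V=41.1390 exercise | (k=6,j=1): S=42.1149, K−S=28.6251, hold=27.2008 ⇒ V=28.6251 exercise | (k=6,j=2): S=59.9190, K−S=10.8210, hold=12.3601 ⇒ V=12.3601 continue | (k=6,j=3): S=85.2500, K−S=0.0000, hold=2.4538 ⇒ V=2.4538 continue | (k=6,j=4): S=121.2897, K−S=0.0000, hold=0.0000 ⇒ V=0.0000 continue | (k=6,j=5): S=172.5653, K−S=0.0000, hold=0.0000 ⇒ V=0.0000 continue | (k=6,j=6): S=245.5178, K−S=0.0000, hold=0.0000 ⇒ V=0.0000 continue  boundary S*=42.1149
step 5: (k=5,j=0): S=35.3078, K−S=35.4322, hold=34.0078 ⇒ V=35.4322 exercise | (k=5,j=1): S=50.2343, K−S=20.5057, hold=19.8566 ⇒ V=20.5057 exercise | (k=5,j=2): S=71.4710, K−S=0.0000, hold=7.1217 ⇒ V=7.1217 continue | (k=5,j=3): S=101.6855, K−S=0.0000, hold=1.1685 ⇒ V=1.1685 continue | (k=5,j=4): S=144.6734, K−S=0.0000, hold=0.0000 ⇒ V=0.0000 continue | (k=5,j=5): S=205.8345, K−S=0.0000, hold=0.0000 ⇒ V=0.0000 continue  boundary S*=50.2343
step 4: (k=4,j=0): S=42.1149, K−S=28.6251, hold=27.2008 ⇒ V=28.6251 exercise | (k=4,j=1): S=59.9190, K−S=10.8210, hold=13.3518 ⇒ V=13.3518 continue | (k=4,j=2): S=85.2500, K−S=0.0000, hold=3.9799 ⇒ V=3.9799 continue | (k=4,j=3): S=121.2897, K−S=0.0000, hold=0.5564 ⇒ V=0.5564 continue | (k=4,j=4): S=172.5653, K−S=0.0000, hold=0.0000 ⇒ V=0.0000 continue  boundary S*=42.1149
step 3: (k=3,j=0): S=50.2343, K−S=20.5057, hold=20.3561 ⇒ V=20.5057 exercise | (k=3,j=1): S=71.4710, K−S=0.0000, hold=8.3626 ⇒ V=8.3626 continue | (k=3,j=2): S=101.6855, K−S=0.0000, hold=2.1755 ⇒ V=2.1755 continue | (k=3,j=3): S=144.6734, K−S=0.0000, hold=0.2650 ⇒ V=0.2650 continue  boundary S*=50.2343
step 2: (k=2,j=0): S=59.9190, K−S=10.8210, hold=13.9767 ⇒ V=13.9767 continue | (k=2,j=1): S=85.2500, K−S=0.0000, hold=5.0780 ⇒ V=5.0780 continue | (k=2,j=2): S=121.2897, K−S=0.0000, hold=1.1694 ⇒ V=1.1694 continue  boundary S*=-
step 1: (k=1,j=0): S=71.4710, K−S=0.0000, hold=9.2133 ⇒ V=9.2133 continue | (k=1,j=1): S=101.6855, K−S=0.0000, hold=3.0071 ⇒ V=3.0071 continue  boundary S*=-
step 0: (k=0,j=0): S=85.2500, K−S=0.0000, hold=5.9019 ⇒ V=5.9019 continue  boundary S*=-

price = 5.9019
boundary = - - - 50.2343 42.1149 50.2343 42.1149 50.2343 59.9190
tree:
5.9019
9.2133 3.0071
13.9767 5.0780 1.1694
20.5057 8.3626 2.1755 0.2650
28.6251 13.3518 3.9799 0.5564 0.0000
35.4322 20.5057 7.1217 1.1685 0.0000 0.0000
41.1390 28.6251 12.3601 2.4538 0.0000 0.0000 0.0000
45.9235 35.4322 20.5057 5.1529 0.0000 0.0000 0.0000 0.0000
49.9346 41.1390 28.6251 10.8210 0.0000 0.0000 0.0000 0.0000 0.0000
53.2974 45.9235 35.4322 20.5057 0.0000 0.0000 0.0000 0.0000 0.0000 0.0000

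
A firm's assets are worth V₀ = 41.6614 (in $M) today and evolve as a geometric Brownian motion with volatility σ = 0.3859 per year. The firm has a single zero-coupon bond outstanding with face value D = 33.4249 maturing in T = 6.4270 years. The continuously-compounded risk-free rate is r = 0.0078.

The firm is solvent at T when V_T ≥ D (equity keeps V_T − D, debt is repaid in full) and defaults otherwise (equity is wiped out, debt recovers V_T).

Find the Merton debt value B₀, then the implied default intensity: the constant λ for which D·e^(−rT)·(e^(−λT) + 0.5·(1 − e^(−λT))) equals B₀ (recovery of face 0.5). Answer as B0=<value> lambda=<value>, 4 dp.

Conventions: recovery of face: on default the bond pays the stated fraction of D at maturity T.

B0=22.4648 lambda=0.1375

Work the structural quantities from V₀ = 41.6614 against face 33.4249:
d₁ = [ln(V₀/D) + (r + σ²/2)T] / (σ√T)
   = [ln(41.6614/33.4249) + (0.0078 + 0.5·0.3859²)·6.4270] / (0.3859·√6.4270)
   = [0.220274 + 0.528681] / 0.978315 = 0.765556
d₂ = d₁ − σ√T = 0.765556 − 0.978315 = -0.212760
N(d₁) = 0.778030,  N(d₂) = 0.415757,  e^(−rT) = 0.951105
E₀ = V₀·N(d₁) − D·e^(−rT)·N(d₂)
   = 41.6614·0.778030 − 33.4249·0.951105·0.415757 = 19.196636
B₀ = V₀ − E₀ = 41.6614 − 19.196636 = 22.464764
e^(−λT) = (B₀·e^(rT)/D − 0.5)/(1 − 0.5) = (22.4648·1.051408/33.4249 − 0.5)/0.5 = 0.41329844
λ = −ln(0.41329844)/6.4270 = 0.137480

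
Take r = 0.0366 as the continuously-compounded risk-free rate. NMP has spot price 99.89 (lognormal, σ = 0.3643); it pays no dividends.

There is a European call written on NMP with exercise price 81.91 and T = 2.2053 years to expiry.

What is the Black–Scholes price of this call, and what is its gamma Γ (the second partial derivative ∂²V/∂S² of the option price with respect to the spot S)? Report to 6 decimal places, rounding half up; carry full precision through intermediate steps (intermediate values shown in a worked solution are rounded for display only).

σ√T = 0.3643·√2.2053 = 0.540995
d₁ = (ln(S/K) + (r+σ²/2)T) / (σ√T) = (ln(99.89/81.91) + (0.0366+0.3643²/2)·2.2053) / 0.540995 = (0.198448 + 0.227052) / 0.540995 = 0.786514
d₂ = d₁ − σ√T = 0.786514 − 0.540995 = 0.245520
e^{−rT} = 0.922457
N(d₁) = 0.784217,  N(d₂) = 0.596973
Call price V = S·N(d₁) − K·e^{−rT}·N(d₂) = 78.335426 − 45.106378 = 33.229048
φ(d₁) = (1/√(2π))·e^{−d₁²/2} = 0.292807
Γ = φ(d₁) / (S·σ·√T) = 0.005418

price = 33.229048
Γ = 0.005418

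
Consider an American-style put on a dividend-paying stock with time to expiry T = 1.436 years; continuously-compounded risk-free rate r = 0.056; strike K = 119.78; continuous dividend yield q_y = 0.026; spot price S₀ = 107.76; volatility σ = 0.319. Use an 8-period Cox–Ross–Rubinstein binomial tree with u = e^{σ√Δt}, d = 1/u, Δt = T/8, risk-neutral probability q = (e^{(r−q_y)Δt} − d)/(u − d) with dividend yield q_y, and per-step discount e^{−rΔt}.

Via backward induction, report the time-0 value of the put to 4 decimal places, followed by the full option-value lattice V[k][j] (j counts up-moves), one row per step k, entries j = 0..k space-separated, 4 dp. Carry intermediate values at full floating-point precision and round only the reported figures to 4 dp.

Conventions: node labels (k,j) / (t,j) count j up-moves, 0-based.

params: Δt=0.17950 u=1.14471 d=0.87358 q=0.48618 e^(-rΔt)=0.99000
t_8 payoffs: 83.2297 71.8858 57.0213 37.5433 12.0200 0.0000 0.0000 0.0000 0.0000
k=7: node(7,0) S=41.8395 payoff=77.9405 vs cont=76.9373 → 77.9405 [stop]  node(7,1) S=54.8250 payoff=64.9550 vs cont=64.0123 → 64.9550 [stop]  node(7,2) S=71.8406 payoff=47.9394 vs cont=47.0759 → 47.9394 [stop]  node(7,3) S=94.1373 payoff=25.6427 vs cont=24.8830 → 25.6427 [stop]  node(7,4) S=123.3540 payoff=0.0000 vs cont=6.1144 → 6.1144 [wait]  node(7,5) S=161.6386 payoff=0.0000 vs cont=0.0000 → 0.0000 [wait]  node(7,6) S=211.8052 payoff=0.0000 vs cont=0.0000 → 0.0000 [wait]  node(7,7) S=277.5418 payoff=0.0000 vs cont=0.0000 → 0.0000 [wait]
k=6: node(6,0) S=47.8942 payoff=71.8858 vs cont=70.9108 → 71.8858 [stop]  node(6,1) S=62.7587 payoff=57.0213 vs cont=56.1155 → 57.0213 [stop]  node(6,2) S=82.2367 payoff=37.5433 vs cont=36.7282 → 37.5433 [stop]  node(6,3) S=107.7600 payoff=12.0200 vs cont=15.9869 → 15.9869 [wait]  node(6,4) S=141.2047 payoff=0.0000 vs cont=3.1103 → 3.1103 [wait]  node(6,5) S=185.0295 payoff=0.0000 vs cont=0.0000 → 0.0000 [wait]  node(6,6) S=242.4558 payoff=0.0000 vs cont=0.0000 → 0.0000 [wait]
k=5: node(5,0) S=54.8250 payoff=64.9550 vs cont=64.0123 → 64.9550 [stop]  node(5,1) S=71.8406 payoff=47.9394 vs cont=47.0759 → 47.9394 [stop]  node(5,2) S=94.1373 payoff=25.6427 vs cont=26.7924 → 26.7924 [wait]  node(5,3) S=123.3540 payoff=0.0000 vs cont=9.6293 → 9.6293 [wait]  node(5,4) S=161.6386 payoff=0.0000 vs cont=1.5821 → 1.5821 [wait]  node(5,5) S=211.8052 payoff=0.0000 vs cont=0.0000 → 0.0000 [wait]
k=4: node(4,0) S=62.7587 payoff=57.0213 vs cont=56.1155 → 57.0213 [stop]  node(4,1) S=82.2367 payoff=37.5433 vs cont=37.2815 → 37.5433 [stop]  node(4,2) S=107.7600 payoff=12.0200 vs cont=18.2635 → 18.2635 [wait]  node(4,3) S=141.2047 payoff=0.0000 vs cont=5.6598 → 5.6598 [wait]  node(4,4) S=185.0295 payoff=0.0000 vs cont=0.8048 → 0.8048 [wait]
k=3: node(3,0) S=71.8406 payoff=47.9394 vs cont=47.0759 → 47.9394 [stop]  node(3,1) S=94.1373 payoff=25.6427 vs cont=27.8881 → 27.8881 [wait]  node(3,2) S=123.3540 payoff=0.0000 vs cont=12.0145 → 12.0145 [wait]  node(3,3) S=161.6386 payoff=0.0000 vs cont=3.2664 → 3.2664 [wait]
k=2: node(2,0) S=82.2367 payoff=37.5433 vs cont=37.8089 → 37.8089 [wait]  node(2,1) S=107.7600 payoff=12.0200 vs cont=19.9690 → 19.9690 [wait]  node(2,2) S=141.2047 payoff=0.0000 vs cont=7.6837 → 7.6837 [wait]
k=1: node(1,0) S=94.1373 payoff=25.6427 vs cont=28.8441 → 28.8441 [wait]  node(1,1) S=123.3540 payoff=0.0000 vs cont=13.8562 → 13.8562 [wait]
k=0: node(0,0) S=107.7600 payoff=12.0200 vs cont=21.3417 → 21.3417 [wait]

price = 21.3417
tree:
21.3417
28.8441 13.8562
37.8089 19.9690 7.6837
47.9394 27.8881 12.0145 3.2664
57.0213 37.5433 18.2635 5.6598 0.8048
64.9550 47.9394 26.7924 9.6293 1.5821 0.0000
71.8858 57.0213 37.5433 15.9869 3.1103 0.0000 0.0000
77.9405 64.9550 47.9394 25.6427 6.1144 0.0000 0.0000 0.0000
83.2297 71.8858 57.0213 37.5433 12.0200 0.0000 0.0000 0.0000 0.0000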